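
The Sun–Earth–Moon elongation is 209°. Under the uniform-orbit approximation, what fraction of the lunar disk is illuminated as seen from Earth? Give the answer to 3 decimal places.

cos 209° = (-0.875), so f = (1 − (-0.875))/2 = 0.937.

0.937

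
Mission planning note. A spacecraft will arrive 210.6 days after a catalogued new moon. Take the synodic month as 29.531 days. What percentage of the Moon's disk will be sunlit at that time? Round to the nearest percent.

16%

Reduce mod P: 210.6 − 7×29.531 = 3.88 d into the current lunation.
Elongation θ = 360° × 3.88/29.531 ≈ 47.3°.
With cos θ = 0.678, the lit fraction is (1 − 0.678)/2 ≈ 0.161, so 16%.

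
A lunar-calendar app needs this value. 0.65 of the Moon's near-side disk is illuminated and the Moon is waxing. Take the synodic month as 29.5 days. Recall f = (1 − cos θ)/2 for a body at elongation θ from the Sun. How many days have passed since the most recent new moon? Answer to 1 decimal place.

8.8 days

From f = (1 − cos θ)/2: cos θ = 1 − 2×0.65 = -0.300; arccos → 107.5°.
Waxing ⇒ before full, so θ = 107.5°.
Age = 29.5 × 107.5°/360° ≈ 8.81 days.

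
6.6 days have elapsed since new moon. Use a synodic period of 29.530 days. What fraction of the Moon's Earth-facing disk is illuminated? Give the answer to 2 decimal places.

Phase angle: θ = 360°·(6.6 d)/(29.530 d) = 80.5°.
Illuminated fraction = (1 − cos 80.5°)/2 = (1 − 0.166)/2 ≈ 0.417.

0.42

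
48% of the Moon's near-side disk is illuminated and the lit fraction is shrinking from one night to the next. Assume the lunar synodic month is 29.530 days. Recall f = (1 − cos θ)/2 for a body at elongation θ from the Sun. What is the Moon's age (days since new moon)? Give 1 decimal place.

Invert f = (1 − cos θ)/2 to get cos θ = 1 − 2(0.48) = 0.040, hence θ₀ = arccos 0.040 = 87.7°.
Since the Moon is past full (waning), take the reflex angle: θ = 360° − 87.7° = 272.3°.
That fraction of the synodic month is 272.3/360 × 29.530 d ≈ 22.34 d.

22.3 days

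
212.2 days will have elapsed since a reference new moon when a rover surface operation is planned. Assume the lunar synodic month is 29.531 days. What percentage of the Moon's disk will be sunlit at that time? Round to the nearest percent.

30%

Reduce mod P: 212.2 − 7×29.531 = 5.48 d into the current lunation.
The Moon has covered 5.48/29.531 of its cycle, so θ ≈ 360° × 5.48/29.531 = 66.8°.
Illuminated fraction = (1 − cos 66.8°)/2 = (1 − 0.393)/2 ≈ 0.303, so 30%.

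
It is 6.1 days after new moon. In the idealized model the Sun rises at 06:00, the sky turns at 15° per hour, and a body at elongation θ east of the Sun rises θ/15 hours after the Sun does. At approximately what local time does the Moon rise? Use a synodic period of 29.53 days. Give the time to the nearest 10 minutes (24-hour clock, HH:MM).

Elongation θ = 360° × 6.1/29.53 ≈ 74.4°.
Delay after the Sun = 74.4° / (15°/h) ≈ 4.96 h.
06:00 + 4.958 h ≈ 10:57 → 11:00 to the nearest ten minutes.

11:00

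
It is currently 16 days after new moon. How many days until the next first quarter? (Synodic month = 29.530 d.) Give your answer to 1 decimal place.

First quarter is 0.25 of the way through the cycle: age 0.25 × 29.530 = 7.383 d.
Already past this cycle's first quarter; the next is at 7.383 + 29.530 = 36.913 d, so 36.913 − 16 = 20.913 days.

20.9 days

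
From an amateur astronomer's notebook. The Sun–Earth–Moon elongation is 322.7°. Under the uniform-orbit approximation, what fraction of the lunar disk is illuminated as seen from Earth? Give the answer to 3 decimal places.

0.102

cos 322.7° = 0.795, so f = (1 − 0.795)/2 = 0.102.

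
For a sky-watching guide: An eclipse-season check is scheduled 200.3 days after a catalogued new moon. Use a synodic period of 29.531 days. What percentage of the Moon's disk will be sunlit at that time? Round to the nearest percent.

40%

Reduce mod P: 200.3 − 6×29.531 = 23.11 d into the current lunation.
Phase angle: θ = 360°·(23.11 d)/(29.531 d) = 281.8°.
Illuminated fraction = (1 − cos 281.8°)/2 = (1 − 0.204)/2 ≈ 0.398, so 40%.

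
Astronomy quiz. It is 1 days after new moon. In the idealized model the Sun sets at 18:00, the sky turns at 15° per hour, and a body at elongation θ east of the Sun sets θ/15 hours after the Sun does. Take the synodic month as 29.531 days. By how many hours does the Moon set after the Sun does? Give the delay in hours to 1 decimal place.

0.8 h

The Moon has covered 1/29.531 of its cycle, so θ ≈ 360° × 1/29.531 = 12.2°.
Delay after the Sun = 12.2° / (15°/h) ≈ 0.81 h.
So the Moon sets 0.81 h after the Sun.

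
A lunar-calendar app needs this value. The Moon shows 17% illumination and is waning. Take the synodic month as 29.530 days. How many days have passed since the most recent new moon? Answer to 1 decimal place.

25.5 days

Invert f = (1 − cos θ)/2 to get cos θ = 1 − 2(0.17) = 0.660, hence θ₀ = arccos 0.660 = 48.7°.
A waning Moon lies in 180°–360°, so θ = 360° − 48.7° = 311.3°.
That fraction of the synodic month is 311.3/360 × 29.530 d ≈ 25.54 d.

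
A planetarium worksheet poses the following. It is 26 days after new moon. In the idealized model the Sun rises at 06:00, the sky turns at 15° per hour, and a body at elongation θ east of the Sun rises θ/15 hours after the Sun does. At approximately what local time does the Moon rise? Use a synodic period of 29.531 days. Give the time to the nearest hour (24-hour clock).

03:00

Elongation θ = 360° × 26/29.531 ≈ 317.0°.
Delay after the Sun = 317.0° / (15°/h) ≈ 21.13 h.
06:00 + 21.13 h ≈ 03:08 → 03:00 to the nearest hour.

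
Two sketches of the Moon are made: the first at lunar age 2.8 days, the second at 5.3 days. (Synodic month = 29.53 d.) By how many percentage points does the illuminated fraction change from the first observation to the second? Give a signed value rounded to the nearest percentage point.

+20 percentage points

θ₁ = 360° × 2.8/29.53 = 34.1°, f₁ = (1 − cos θ₁)/2 = 0.086.
θ₂ = 360° × 5.3/29.53 = 64.6°, f₂ = (1 − cos θ₂)/2 = 0.286.
Change = f₂ − f₁ = +0.199 → +20 percentage points.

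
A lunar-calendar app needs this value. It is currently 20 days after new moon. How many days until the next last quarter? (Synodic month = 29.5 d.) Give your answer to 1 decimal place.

Last quarter occurs at elongation 270°, i.e. at age 29.5 × 270/360 = 22.125 d.
So 2.125 days remain (22.125 − 20).

2.1 days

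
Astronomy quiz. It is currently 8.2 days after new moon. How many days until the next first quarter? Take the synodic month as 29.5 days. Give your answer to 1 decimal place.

First quarter is 0.25 of the way through the cycle: age 0.25 × 29.5 = 7.375 d.
Already past this cycle's first quarter; the next is at 7.375 + 29.5 = 36.875 d, so 36.875 − 8.2 = 28.675 days.

28.7 days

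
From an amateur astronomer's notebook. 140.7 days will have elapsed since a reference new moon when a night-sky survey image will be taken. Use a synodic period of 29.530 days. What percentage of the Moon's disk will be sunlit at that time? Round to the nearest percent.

140.7 d spans 4 complete synodic months (4 × 29.530 = 118.12 d) plus 22.58 d.
Phase angle: θ = 360°·(22.58 d)/(29.530 d) = 275.3°.
With cos θ = 0.092, the lit fraction is (1 − 0.092)/2 ≈ 0.454, so 45%.

45%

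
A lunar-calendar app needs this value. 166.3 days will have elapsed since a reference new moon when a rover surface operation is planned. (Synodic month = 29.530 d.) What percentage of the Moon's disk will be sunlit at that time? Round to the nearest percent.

84%

166.3 d spans 5 complete synodic months (5 × 29.530 = 147.65 d) plus 18.65 d.
Phase angle: θ = 360°·(18.65 d)/(29.530 d) = 227.4°.
cos 227.4° = (-0.677), so f = (1 − (-0.677))/2 = 0.839, so 84%.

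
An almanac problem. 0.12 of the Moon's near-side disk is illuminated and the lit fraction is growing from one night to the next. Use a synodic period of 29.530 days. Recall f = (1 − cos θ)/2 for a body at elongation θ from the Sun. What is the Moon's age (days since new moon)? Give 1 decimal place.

3.3 days

Invert f = (1 − cos θ)/2 to get cos θ = 1 − 2(0.12) = 0.760, hence θ₀ = arccos 0.760 = 40.5°.
Before full moon the principal value applies: θ = 40.5°.
Age = 29.530 × 40.5°/360° ≈ 3.33 days.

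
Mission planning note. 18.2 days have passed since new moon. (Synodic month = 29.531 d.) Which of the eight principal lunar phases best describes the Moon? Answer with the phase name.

At 18.2/29.531 of the cycle, θ ≈ 222° — the waning gibbous range.

waning gibbous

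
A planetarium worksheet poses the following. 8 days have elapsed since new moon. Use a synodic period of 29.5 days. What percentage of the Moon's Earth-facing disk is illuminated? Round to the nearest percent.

The Moon has covered 8/29.5 of its cycle, so θ ≈ 360° × 8/29.5 = 97.6°.
cos 97.6° = (-0.133), so f = (1 − (-0.133))/2 = 0.566, so 57%.

57%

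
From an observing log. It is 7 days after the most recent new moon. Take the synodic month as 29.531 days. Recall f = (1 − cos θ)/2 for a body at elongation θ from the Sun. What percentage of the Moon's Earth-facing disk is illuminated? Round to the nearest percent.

Phase angle: θ = 360°·(7 d)/(29.531 d) = 85.3°.
cos 85.3° = 0.081, so f = (1 − 0.081)/2 = 0.459, so 46%.

46%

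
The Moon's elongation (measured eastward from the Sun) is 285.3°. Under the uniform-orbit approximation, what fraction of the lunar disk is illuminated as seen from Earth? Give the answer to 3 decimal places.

f = (1 − cos 285.3°)/2 = (1 − 0.264)/2 ≈ 0.368.

0.368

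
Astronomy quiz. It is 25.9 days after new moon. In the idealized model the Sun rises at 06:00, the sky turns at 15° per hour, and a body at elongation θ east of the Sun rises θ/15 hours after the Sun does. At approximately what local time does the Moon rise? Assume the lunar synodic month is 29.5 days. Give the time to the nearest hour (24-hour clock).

The Moon has covered 25.9/29.5 of its cycle, so θ ≈ 360° × 25.9/29.5 = 316.1°.
At 15° of sky rotation per hour, 316.1° corresponds to a 21.07 h lag.
06:00 + 21.07 h ≈ 03:04 → 03:00 to the nearest hour.

03:00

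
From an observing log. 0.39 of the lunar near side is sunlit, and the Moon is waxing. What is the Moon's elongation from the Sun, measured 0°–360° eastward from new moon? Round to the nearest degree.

cos θ = 1 − 2f = 0.220, giving a principal value of 77.3°.
Waxing ⇒ before full, so θ = 77.3°.

77°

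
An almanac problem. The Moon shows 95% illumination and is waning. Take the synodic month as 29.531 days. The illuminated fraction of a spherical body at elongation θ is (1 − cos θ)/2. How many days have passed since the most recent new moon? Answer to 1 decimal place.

cos θ = 1 − 2f = -0.900, giving a principal value of 154.2°.
A waning Moon lies in 180°–360°, so θ = 360° − 154.2° = 205.8°.
That fraction of the synodic month is 205.8/360 × 29.531 d ≈ 16.89 d.

16.9 days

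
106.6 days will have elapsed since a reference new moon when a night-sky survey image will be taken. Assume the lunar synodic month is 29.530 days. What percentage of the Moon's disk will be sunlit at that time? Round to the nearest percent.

106.6/29.530 = 3.610 lunations, so 3 complete cycles and 18.01 d into the next.
The Moon has covered 18.01/29.530 of its cycle, so θ ≈ 360° × 18.01/29.530 = 219.6°.
cos 219.6° = (-0.771), so f = (1 − (-0.771))/2 = 0.885, so 89%.

89%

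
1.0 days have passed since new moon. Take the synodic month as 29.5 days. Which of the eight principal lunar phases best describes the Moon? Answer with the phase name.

θ ≈ 360° × 1.0/29.5 = 12°, which falls in the new moon sector.

new moon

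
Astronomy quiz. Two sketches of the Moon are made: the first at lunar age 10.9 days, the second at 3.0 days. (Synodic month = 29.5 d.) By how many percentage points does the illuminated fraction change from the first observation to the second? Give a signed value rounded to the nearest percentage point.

First observation: θ = 360°·10.9/29.5 = 133.0°, so f = 0.841.
Second observation: θ = 36.6°, f = 0.099.
Δf = 0.099 − 0.841 = -0.742, i.e. -74 pp.

-74 percentage points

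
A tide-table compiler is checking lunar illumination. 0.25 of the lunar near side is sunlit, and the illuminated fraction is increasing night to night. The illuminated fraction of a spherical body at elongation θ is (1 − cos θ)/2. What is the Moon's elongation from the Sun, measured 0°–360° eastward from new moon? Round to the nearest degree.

60°

Invert f = (1 − cos θ)/2 to get cos θ = 1 − 2(0.25) = 0.500, hence θ₀ = arccos 0.500 = 60.0°.
Waxing ⇒ before full, so θ = 60.0°.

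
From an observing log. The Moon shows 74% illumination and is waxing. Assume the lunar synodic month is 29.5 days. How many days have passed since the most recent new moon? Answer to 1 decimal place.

9.7 days

cos θ = 1 − 2f = -0.480, giving a principal value of 118.7°.
Waxing ⇒ before full, so θ = 118.7°.
That fraction of the synodic month is 118.7/360 × 29.5 d ≈ 9.73 d.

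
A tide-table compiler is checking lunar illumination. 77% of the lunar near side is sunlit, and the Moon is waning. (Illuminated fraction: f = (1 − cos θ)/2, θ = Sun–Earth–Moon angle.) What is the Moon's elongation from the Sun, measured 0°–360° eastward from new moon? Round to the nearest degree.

From f = (1 − cos θ)/2: cos θ = 1 − 2×0.77 = -0.540; arccos → 122.7°.
Waning ⇒ past full, so θ = 360° − 122.7° = 237.3°.

237°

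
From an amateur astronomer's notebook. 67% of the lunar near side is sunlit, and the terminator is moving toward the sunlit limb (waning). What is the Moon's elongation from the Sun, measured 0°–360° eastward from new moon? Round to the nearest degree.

250°

cos θ = 1 − 2f = -0.340, giving a principal value of 109.9°.
A waning Moon lies in 180°–360°, so θ = 360° − 109.9° = 250.1°.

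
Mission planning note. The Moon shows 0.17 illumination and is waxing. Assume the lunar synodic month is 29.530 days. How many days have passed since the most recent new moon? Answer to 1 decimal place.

cos θ = 1 − 2f = 0.660, giving a principal value of 48.7°.
Before full moon the principal value applies: θ = 48.7°.
That fraction of the synodic month is 48.7/360 × 29.530 d ≈ 3.99 d.

4.0 days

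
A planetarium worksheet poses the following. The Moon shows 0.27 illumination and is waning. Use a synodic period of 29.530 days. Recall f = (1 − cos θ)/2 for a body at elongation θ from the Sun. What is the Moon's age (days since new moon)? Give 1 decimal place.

24.4 days

cos θ = 1 − 2f = 0.460, giving a principal value of 62.6°.
Waning ⇒ past full, so θ = 360° − 62.6° = 297.4°.
That fraction of the synodic month is 297.4/360 × 29.530 d ≈ 24.39 d.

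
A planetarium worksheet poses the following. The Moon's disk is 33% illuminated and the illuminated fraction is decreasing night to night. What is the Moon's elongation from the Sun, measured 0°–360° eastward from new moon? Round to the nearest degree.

Invert f = (1 − cos θ)/2 to get cos θ = 1 − 2(0.33) = 0.340, hence θ₀ = arccos 0.340 = 70.1°.
Waning ⇒ past full, so θ = 360° − 70.1° = 289.9°.

290°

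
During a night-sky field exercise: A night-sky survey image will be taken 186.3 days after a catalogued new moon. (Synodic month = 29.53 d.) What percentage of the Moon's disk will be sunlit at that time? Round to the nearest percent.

68%

186.3 d spans 6 complete synodic months (6 × 29.53 = 177.18 d) plus 9.12 d.
Elongation θ = 360° × 9.12/29.53 ≈ 111.2°.
cos 111.2° = (-0.361), so f = (1 − (-0.361))/2 = 0.681, so 68%.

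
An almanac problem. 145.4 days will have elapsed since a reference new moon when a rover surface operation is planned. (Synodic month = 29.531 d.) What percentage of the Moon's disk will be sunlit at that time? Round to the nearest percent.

6%

Reduce mod P: 145.4 − 4×29.531 = 27.28 d into the current lunation.
The Moon has covered 27.28/29.531 of its cycle, so θ ≈ 360° × 27.28/29.531 = 332.5°.
Illuminated fraction = (1 − cos 332.5°)/2 = (1 − 0.887)/2 ≈ 0.056, so 6%.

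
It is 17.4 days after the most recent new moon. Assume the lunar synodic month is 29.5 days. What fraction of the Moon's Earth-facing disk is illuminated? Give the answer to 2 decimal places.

0.92

Phase angle: θ = 360°·(17.4 d)/(29.5 d) = 212.3°.
Illuminated fraction = (1 − cos 212.3°)/2 = (1 − (-0.845))/2 ≈ 0.922.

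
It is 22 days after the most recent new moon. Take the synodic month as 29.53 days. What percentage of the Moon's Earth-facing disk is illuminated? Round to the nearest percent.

52%

Elongation θ = 360° × 22/29.53 ≈ 268.2°.
cos 268.2° = (-0.031), so f = (1 − (-0.031))/2 = 0.516, so 52%.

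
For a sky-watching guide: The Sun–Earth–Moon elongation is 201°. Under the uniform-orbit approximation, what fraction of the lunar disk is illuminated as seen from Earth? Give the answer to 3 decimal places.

0.967

f = (1 − cos 201°)/2 = (1 − (-0.934))/2 ≈ 0.967.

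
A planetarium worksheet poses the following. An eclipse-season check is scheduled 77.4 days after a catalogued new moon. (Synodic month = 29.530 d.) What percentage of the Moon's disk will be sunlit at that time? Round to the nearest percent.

86%

77.4/29.530 = 2.621 lunations, so 2 complete cycles and 18.34 d into the next.
Elongation θ = 360° × 18.34/29.530 ≈ 223.6°.
cos 223.6° = (-0.724), so f = (1 − (-0.724))/2 = 0.862, so 86%.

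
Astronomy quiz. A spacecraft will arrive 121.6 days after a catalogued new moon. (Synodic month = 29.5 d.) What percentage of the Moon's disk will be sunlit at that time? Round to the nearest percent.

14%

Reduce mod P: 121.6 − 4×29.5 = 3.60 d into the current lunation.
Elongation θ = 360° × 3.60/29.5 ≈ 43.9°.
With cos θ = 0.720, the lit fraction is (1 − 0.720)/2 ≈ 0.140, so 14%.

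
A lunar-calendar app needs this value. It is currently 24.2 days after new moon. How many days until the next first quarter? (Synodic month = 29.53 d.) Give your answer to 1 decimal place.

12.7 days

First quarter occurs at elongation 90°, i.e. at age 29.53 × 90/360 = 7.383 d.
Already past this cycle's first quarter; the next is at 7.383 + 29.53 = 36.913 d, so 36.913 − 24.2 = 12.713 days.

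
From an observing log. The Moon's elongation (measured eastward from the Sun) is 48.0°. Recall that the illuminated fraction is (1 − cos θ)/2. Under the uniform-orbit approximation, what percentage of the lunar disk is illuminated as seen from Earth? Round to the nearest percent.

17%

Half-versine of 48.0°: (1 − 0.669)/2 = 0.165, i.e. 17%.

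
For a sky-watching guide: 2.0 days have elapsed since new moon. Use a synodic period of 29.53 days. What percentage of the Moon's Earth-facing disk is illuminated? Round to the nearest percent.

4%

Elongation θ = 360° × 2.0/29.53 ≈ 24.4°.
With cos θ = 0.911, the lit fraction is (1 − 0.911)/2 ≈ 0.045, so 4%.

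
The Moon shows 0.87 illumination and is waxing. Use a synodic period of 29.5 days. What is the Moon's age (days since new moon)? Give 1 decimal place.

11.3 days

Invert f = (1 − cos θ)/2 to get cos θ = 1 − 2(0.87) = -0.740, hence θ₀ = arccos -0.740 = 137.7°.
Waxing ⇒ before full, so θ = 137.7°.
That fraction of the synodic month is 137.7/360 × 29.5 d ≈ 11.29 d.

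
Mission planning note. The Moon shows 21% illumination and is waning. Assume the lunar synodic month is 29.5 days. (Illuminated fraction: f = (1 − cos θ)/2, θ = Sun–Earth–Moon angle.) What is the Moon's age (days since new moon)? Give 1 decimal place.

25.0 days

cos θ = 1 − 2f = 0.580, giving a principal value of 54.5°.
Waning ⇒ past full, so θ = 360° − 54.5° = 305.5°.
That fraction of the synodic month is 305.5/360 × 29.5 d ≈ 25.03 d.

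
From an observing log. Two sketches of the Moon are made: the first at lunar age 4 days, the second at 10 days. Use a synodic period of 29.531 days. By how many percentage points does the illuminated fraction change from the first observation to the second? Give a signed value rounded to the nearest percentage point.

+59 pp

θ₁ = 360° × 4/29.531 = 48.8°, f₁ = (1 − cos θ₁)/2 = 0.170.
θ₂ = 360° × 10/29.531 = 121.9°, f₂ = (1 − cos θ₂)/2 = 0.764.
Change = f₂ − f₁ = +0.594 → +59 percentage points.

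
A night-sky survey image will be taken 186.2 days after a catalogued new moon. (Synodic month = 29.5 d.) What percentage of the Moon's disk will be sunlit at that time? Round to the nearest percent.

69%

Reduce mod P: 186.2 − 6×29.5 = 9.20 d into the current lunation.
The Moon has covered 9.20/29.5 of its cycle, so θ ≈ 360° × 9.20/29.5 = 112.3°.
Illuminated fraction = (1 − cos 112.3°)/2 = (1 − (-0.379))/2 ≈ 0.689, so 69%.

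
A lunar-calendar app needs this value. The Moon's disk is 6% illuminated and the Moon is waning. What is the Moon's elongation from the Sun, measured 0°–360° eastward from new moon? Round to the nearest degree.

Invert f = (1 − cos θ)/2 to get cos θ = 1 − 2(0.06) = 0.880, hence θ₀ = arccos 0.880 = 28.4°.
Waning ⇒ past full, so θ = 360° − 28.4° = 331.6°.

332°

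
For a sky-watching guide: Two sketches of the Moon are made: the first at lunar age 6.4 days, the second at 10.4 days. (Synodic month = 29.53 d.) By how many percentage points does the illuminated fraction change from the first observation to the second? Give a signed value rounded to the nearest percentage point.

First observation: θ = 360°·6.4/29.53 = 78.0°, so f = 0.396.
Second observation: θ = 126.8°, f = 0.799.
Δf = 0.799 − 0.396 = +0.403, i.e. +40 pp.

+40 pp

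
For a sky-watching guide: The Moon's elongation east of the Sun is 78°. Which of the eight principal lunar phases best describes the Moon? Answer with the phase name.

first quarter

78° lies in the first quarter sector of the 8-phase cycle.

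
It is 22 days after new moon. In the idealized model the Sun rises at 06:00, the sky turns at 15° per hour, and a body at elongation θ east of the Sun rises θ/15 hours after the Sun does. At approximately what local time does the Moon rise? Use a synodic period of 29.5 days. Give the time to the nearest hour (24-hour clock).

00:00

Elongation θ = 360° × 22/29.5 ≈ 268.5°.
At 15° of sky rotation per hour, 268.5° corresponds to a 17.90 h lag.
06:00 + 17.90 h ≈ 23:54 → 00:00 to the nearest hour.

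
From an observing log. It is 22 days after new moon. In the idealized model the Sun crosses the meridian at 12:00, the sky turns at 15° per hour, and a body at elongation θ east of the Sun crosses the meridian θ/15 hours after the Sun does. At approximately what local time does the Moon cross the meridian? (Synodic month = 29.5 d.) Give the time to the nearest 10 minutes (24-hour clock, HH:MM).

Elongation θ = 360° × 22/29.5 ≈ 268.5°.
Delay after the Sun = 268.5° / (15°/h) ≈ 17.90 h.
12:00 + 17.898 h ≈ 05:54 → 05:50 to the nearest ten minutes.

05:50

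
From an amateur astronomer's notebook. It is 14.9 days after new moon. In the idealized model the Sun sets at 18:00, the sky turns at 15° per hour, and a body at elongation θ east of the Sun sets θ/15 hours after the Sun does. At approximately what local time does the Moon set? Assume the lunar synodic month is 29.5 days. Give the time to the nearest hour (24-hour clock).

Phase angle: θ = 360°·(14.9 d)/(29.5 d) = 181.8°.
Delay after the Sun = 181.8° / (15°/h) ≈ 12.12 h.
18:00 + 12.12 h ≈ 06:07 → 06:00 to the nearest hour.

06:00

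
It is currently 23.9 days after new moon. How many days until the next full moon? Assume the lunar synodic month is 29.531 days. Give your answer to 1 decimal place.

Full moon occurs at elongation 180°, i.e. at age 29.531 × 180/360 = 14.765 d.
Already past this cycle's full moon; the next is at 14.765 + 29.531 = 44.296 d, so 44.296 − 23.9 = 20.396 days.

20.4 days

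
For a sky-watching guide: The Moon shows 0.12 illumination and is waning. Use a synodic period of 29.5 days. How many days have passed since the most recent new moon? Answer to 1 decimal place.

26.2 days

cos θ = 1 − 2f = 0.760, giving a principal value of 40.5°.
A waning Moon lies in 180°–360°, so θ = 360° − 40.5° = 319.5°.
At 360°/29.5 d per day, 319.5° corresponds to 26.18 days.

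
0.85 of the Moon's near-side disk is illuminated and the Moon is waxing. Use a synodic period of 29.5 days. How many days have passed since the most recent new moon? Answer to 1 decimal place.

From f = (1 − cos θ)/2: cos θ = 1 − 2×0.85 = -0.700; arccos → 134.4°.
Waxing ⇒ before full, so θ = 134.4°.
Age = 29.5 × 134.4°/360° ≈ 11.02 days.

11.0 days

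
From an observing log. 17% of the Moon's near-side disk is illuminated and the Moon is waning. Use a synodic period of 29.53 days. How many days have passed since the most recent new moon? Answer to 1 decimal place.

25.5 days

Invert f = (1 − cos θ)/2 to get cos θ = 1 − 2(0.17) = 0.660, hence θ₀ = arccos 0.660 = 48.7°.
A waning Moon lies in 180°–360°, so θ = 360° − 48.7° = 311.3°.
Age = 29.53 × 311.3°/360° ≈ 25.54 days.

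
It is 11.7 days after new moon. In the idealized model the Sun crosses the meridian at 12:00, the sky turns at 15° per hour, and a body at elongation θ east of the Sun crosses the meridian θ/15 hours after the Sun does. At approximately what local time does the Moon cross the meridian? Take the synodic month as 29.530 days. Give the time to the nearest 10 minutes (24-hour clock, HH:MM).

21:30

The Moon has covered 11.7/29.530 of its cycle, so θ ≈ 360° × 11.7/29.530 = 142.6°.
At 15° of sky rotation per hour, 142.6° corresponds to a 9.51 h lag.
12:00 + 9.509 h ≈ 21:31 → 21:30 to the nearest ten minutes.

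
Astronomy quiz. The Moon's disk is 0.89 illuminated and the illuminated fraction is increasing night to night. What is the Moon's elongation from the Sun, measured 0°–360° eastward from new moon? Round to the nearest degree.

141°

Invert f = (1 − cos θ)/2 to get cos θ = 1 − 2(0.89) = -0.780, hence θ₀ = arccos -0.780 = 141.3°.
The Moon is waxing (0°–180°), so θ = 141.3° directly.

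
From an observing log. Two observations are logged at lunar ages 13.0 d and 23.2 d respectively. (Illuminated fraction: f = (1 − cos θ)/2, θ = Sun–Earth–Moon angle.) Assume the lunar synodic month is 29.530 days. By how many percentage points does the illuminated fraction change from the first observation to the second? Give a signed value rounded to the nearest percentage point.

First observation: θ = 360°·13.0/29.530 = 158.5°, so f = 0.965.
Second observation: θ = 282.8°, f = 0.389.
Δf = 0.389 − 0.965 = -0.576, i.e. -58 pp.

-58 percentage points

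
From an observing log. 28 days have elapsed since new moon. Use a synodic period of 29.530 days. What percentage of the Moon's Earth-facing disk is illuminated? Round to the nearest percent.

The Moon has covered 28/29.530 of its cycle, so θ ≈ 360° × 28/29.530 = 341.3°.
Illuminated fraction = (1 − cos 341.3°)/2 = (1 − 0.947)/2 ≈ 0.026, so 3%.

3%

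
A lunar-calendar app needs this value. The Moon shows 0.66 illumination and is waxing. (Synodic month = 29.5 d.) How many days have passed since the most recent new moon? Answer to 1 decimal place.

Invert f = (1 − cos θ)/2 to get cos θ = 1 − 2(0.66) = -0.320, hence θ₀ = arccos -0.320 = 108.7°.
Before full moon the principal value applies: θ = 108.7°.
Age = 29.5 × 108.7°/360° ≈ 8.90 days.

8.9 days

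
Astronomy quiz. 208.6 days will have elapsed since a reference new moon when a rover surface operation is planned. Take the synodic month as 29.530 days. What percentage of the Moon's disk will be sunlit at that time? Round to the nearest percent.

4%

208.6/29.530 = 7.064 lunations, so 7 complete cycles and 1.89 d into the next.
The Moon has covered 1.89/29.530 of its cycle, so θ ≈ 360° × 1.89/29.530 = 23.0°.
With cos θ = 0.920, the lit fraction is (1 − 0.920)/2 ≈ 0.040, so 4%.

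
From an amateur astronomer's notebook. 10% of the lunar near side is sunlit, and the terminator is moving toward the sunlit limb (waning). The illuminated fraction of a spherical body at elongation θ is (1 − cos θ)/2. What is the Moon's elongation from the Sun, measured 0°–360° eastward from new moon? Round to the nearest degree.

cos θ = 1 − 2f = 0.800, giving a principal value of 36.9°.
A waning Moon lies in 180°–360°, so θ = 360° − 36.9° = 323.1°.

323°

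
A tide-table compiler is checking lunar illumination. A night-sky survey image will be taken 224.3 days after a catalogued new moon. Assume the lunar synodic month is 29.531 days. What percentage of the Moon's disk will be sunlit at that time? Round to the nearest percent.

224.3/29.531 = 7.595 lunations, so 7 complete cycles and 17.58 d into the next.
The Moon has covered 17.58/29.531 of its cycle, so θ ≈ 360° × 17.58/29.531 = 214.3°.
Illuminated fraction = (1 − cos 214.3°)/2 = (1 − (-0.826))/2 ≈ 0.913, so 91%.

91%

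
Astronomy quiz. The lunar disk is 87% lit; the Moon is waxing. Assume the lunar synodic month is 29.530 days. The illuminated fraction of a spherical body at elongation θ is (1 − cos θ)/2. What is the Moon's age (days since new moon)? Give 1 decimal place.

11.3 days

Invert f = (1 − cos θ)/2 to get cos θ = 1 − 2(0.87) = -0.740, hence θ₀ = arccos -0.740 = 137.7°.
The Moon is waxing (0°–180°), so θ = 137.7° directly.
That fraction of the synodic month is 137.7/360 × 29.530 d ≈ 11.30 d.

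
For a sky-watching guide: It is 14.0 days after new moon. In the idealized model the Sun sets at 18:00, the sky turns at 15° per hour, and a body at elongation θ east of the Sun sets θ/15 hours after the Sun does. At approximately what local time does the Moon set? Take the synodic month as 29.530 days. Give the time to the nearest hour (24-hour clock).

Elongation θ = 360° × 14.0/29.530 ≈ 170.7°.
The Moon trails the Sun by θ/15 = 170.7/15 ≈ 11.38 hours.
18:00 + 11.38 h ≈ 05:23 → 05:00 to the nearest hour.

05:00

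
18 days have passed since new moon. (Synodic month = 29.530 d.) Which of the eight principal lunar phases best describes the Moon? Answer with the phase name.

θ ≈ 360° × 18/29.530 = 219°, which falls in the waning gibbous sector.

waning gibbous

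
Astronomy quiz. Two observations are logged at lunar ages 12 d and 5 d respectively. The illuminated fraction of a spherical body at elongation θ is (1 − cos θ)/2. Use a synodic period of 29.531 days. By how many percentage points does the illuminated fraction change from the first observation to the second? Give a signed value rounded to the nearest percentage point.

-66 percentage points

First observation: θ = 360°·12/29.531 = 146.3°, so f = 0.916.
Second observation: θ = 61.0°, f = 0.257.
Δf = 0.257 − 0.916 = -0.659, i.e. -66 pp.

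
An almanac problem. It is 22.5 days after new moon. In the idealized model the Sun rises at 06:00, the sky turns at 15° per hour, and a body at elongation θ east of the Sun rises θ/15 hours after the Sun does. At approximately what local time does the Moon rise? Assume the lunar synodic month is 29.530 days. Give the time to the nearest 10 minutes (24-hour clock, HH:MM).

00:20

Phase angle: θ = 360°·(22.5 d)/(29.530 d) = 274.3°.
At 15° of sky rotation per hour, 274.3° corresponds to a 18.29 h lag.
06:00 + 18.286 h ≈ 00:17 → 00:20 to the nearest ten minutes.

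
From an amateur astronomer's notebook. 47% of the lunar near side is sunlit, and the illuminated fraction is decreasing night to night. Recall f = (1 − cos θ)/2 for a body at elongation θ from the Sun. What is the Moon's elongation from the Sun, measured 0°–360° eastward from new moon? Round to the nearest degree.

273°

cos θ = 1 − 2f = 0.060, giving a principal value of 86.6°.
A waning Moon lies in 180°–360°, so θ = 360° − 86.6° = 273.4°.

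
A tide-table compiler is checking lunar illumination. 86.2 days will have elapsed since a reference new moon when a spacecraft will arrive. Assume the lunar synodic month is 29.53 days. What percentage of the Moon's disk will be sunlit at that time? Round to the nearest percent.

6%

86.2/29.53 = 2.919 lunations, so 2 complete cycles and 27.14 d into the next.
The Moon has covered 27.14/29.53 of its cycle, so θ ≈ 360° × 27.14/29.53 = 330.9°.
cos 330.9° = 0.873, so f = (1 − 0.873)/2 = 0.063, so 6%.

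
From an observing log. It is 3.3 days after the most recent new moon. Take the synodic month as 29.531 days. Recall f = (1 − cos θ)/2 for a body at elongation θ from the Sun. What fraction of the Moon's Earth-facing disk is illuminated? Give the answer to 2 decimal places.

0.12

Phase angle: θ = 360°·(3.3 d)/(29.531 d) = 40.2°.
With cos θ = 0.763, the lit fraction is (1 − 0.763)/2 ≈ 0.118.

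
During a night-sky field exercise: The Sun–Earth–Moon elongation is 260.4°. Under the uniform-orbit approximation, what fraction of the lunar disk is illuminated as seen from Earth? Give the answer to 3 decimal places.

0.583

f = (1 − cos 260.4°)/2 = (1 − (-0.167))/2 ≈ 0.583.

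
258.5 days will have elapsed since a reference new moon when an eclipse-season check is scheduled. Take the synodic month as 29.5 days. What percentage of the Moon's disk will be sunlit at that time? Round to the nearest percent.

46%

Reduce mod P: 258.5 − 8×29.5 = 22.50 d into the current lunation.
Elongation θ = 360° × 22.50/29.5 ≈ 274.6°.
With cos θ = 0.080, the lit fraction is (1 − 0.080)/2 ≈ 0.460, so 46%.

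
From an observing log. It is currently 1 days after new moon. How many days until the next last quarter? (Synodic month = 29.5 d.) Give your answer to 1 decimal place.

21.1 days

Last quarter occurs at elongation 270°, i.e. at age 29.5 × 270/360 = 22.125 d.
That is 22.125 − 1 = 21.125 days ahead.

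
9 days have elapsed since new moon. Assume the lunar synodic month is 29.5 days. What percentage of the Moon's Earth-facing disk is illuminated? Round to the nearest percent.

67%

The Moon has covered 9/29.5 of its cycle, so θ ≈ 360° × 9/29.5 = 109.8°.
Illuminated fraction = (1 − cos 109.8°)/2 = (1 − (-0.339))/2 ≈ 0.670, so 67%.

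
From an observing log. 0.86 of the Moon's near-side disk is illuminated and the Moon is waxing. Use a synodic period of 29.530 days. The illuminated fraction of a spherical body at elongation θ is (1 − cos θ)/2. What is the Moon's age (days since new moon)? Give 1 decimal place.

11.2 days

From f = (1 − cos θ)/2: cos θ = 1 − 2×0.86 = -0.720; arccos → 136.1°.
The Moon is waxing (0°–180°), so θ = 136.1° directly.
At 360°/29.530 d per day, 136.1° corresponds to 11.16 days.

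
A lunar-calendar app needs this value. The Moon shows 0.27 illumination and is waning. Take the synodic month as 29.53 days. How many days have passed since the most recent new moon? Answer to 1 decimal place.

24.4 days

From f = (1 − cos θ)/2: cos θ = 1 − 2×0.27 = 0.460; arccos → 62.6°.
Waning ⇒ past full, so θ = 360° − 62.6° = 297.4°.
Age = 29.53 × 297.4°/360° ≈ 24.39 days.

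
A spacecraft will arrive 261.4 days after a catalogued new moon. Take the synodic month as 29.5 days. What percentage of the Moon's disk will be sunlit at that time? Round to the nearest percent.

261.4/29.5 = 8.861 lunations, so 8 complete cycles and 25.40 d into the next.
Phase angle: θ = 360°·(25.40 d)/(29.5 d) = 310.0°.
cos 310.0° = 0.642, so f = (1 − 0.642)/2 = 0.179, so 18%.

18%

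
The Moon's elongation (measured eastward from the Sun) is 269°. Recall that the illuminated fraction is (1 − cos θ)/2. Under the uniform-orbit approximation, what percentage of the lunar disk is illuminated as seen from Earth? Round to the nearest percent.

f = (1 − cos 269°)/2 = (1 − (-0.017))/2 ≈ 0.509, i.e. 51%.

51%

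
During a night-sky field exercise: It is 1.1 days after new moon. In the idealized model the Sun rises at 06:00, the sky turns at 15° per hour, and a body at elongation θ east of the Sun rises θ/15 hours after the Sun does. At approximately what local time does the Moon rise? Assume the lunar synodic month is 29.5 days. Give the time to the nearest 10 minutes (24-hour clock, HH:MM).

06:50

Elongation θ = 360° × 1.1/29.5 ≈ 13.4°.
The Moon trails the Sun by θ/15 = 13.4/15 ≈ 0.89 hours.
06:00 + 0.895 h ≈ 06:54 → 06:50 to the nearest ten minutes.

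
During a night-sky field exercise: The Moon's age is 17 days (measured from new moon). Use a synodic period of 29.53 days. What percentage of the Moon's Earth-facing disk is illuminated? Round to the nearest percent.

94%

The Moon has covered 17/29.53 of its cycle, so θ ≈ 360° × 17/29.53 = 207.2°.
Illuminated fraction = (1 − cos 207.2°)/2 = (1 − (-0.889))/2 ≈ 0.945, so 94%.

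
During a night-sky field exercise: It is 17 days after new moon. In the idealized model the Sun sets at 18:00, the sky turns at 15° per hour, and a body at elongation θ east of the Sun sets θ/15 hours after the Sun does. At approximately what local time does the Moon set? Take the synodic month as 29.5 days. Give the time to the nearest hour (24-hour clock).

The Moon has covered 17/29.5 of its cycle, so θ ≈ 360° × 17/29.5 = 207.5°.
The Moon trails the Sun by θ/15 = 207.5/15 ≈ 13.83 hours.
18:00 + 13.83 h ≈ 07:50 → 08:00 to the nearest hour.

08:00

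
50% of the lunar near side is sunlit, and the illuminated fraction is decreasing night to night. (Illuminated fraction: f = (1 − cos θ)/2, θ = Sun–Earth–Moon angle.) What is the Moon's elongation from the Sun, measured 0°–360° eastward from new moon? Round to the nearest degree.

cos θ = 1 − 2f = 0.000, giving a principal value of 90.0°.
Waning ⇒ past full, so θ = 360° − 90.0° = 270.0°.

270°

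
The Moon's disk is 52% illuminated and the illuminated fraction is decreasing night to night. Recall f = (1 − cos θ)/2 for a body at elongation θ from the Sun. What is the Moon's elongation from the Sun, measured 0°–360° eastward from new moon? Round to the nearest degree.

cos θ = 1 − 2f = -0.040, giving a principal value of 92.3°.
Waning ⇒ past full, so θ = 360° − 92.3° = 267.7°.

268°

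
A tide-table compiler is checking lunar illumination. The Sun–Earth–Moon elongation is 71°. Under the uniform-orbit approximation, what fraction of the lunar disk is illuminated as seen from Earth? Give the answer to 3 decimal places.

0.337

cos 71° = 0.326, so f = (1 − 0.326)/2 = 0.337.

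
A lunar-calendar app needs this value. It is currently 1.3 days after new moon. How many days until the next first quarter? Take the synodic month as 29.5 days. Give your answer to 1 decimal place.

First quarter is 0.25 of the way through the cycle: age 0.25 × 29.5 = 7.375 d.
That is 7.375 − 1.3 = 6.075 days ahead.

6.1 days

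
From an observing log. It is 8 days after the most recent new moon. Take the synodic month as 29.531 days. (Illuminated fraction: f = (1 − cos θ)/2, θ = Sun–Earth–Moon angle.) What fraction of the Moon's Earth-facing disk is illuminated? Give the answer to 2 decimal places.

Elongation θ = 360° × 8/29.531 ≈ 97.5°.
With cos θ = (-0.131), the lit fraction is (1 − (-0.131))/2 ≈ 0.565.

0.57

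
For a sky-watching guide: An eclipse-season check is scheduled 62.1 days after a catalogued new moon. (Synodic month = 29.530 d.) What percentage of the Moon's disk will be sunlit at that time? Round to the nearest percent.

10%

62.1 d spans 2 complete synodic months (2 × 29.530 = 59.06 d) plus 3.04 d.
Phase angle: θ = 360°·(3.04 d)/(29.530 d) = 37.1°.
cos 37.1° = 0.798, so f = (1 − 0.798)/2 = 0.101, so 10%.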